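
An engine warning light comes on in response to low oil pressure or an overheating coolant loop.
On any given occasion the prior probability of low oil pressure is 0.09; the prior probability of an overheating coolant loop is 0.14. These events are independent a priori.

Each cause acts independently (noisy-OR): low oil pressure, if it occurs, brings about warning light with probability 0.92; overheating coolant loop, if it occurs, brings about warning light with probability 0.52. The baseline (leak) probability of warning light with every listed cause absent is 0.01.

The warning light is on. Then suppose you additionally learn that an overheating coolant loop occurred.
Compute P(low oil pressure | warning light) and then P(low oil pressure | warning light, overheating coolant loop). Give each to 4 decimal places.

Under noisy-OR, P(warning light | causes) = 1 − (1−0.01)·∏(1−qᵢ) over the active causes.
P(warning light) = 0.01*0.91*0.86 + 0.5248*0.91*0.14 + 0.9208*0.09*0.86 + 0.961984*0.09*0.14 = 0.007826 + 0.066860 + 0.071270 + 0.012121 = 0.158077
The low oil pressure-present share is 0.071270 + 0.012121 = 0.083391.
So P(low oil pressure | warning light) = 0.083391/0.158077 ≈ 0.5275.

Now condition on the additional information:
Weight on low oil pressure=true, given the evidence: 0.961984·0.09 = 0.086579
Denominator P(warning light | overheating coolant loop): 0.5248·0.91 + 0.961984·0.09 = 0.564147
P(low oil pressure | warning light, overheating coolant loop) = 0.086579/0.564147 ≈ 0.1535

P(low oil pressure | warning light) ≈ 0.5275; P(low oil pressure | warning light, overheating coolant loop) ≈ 0.1535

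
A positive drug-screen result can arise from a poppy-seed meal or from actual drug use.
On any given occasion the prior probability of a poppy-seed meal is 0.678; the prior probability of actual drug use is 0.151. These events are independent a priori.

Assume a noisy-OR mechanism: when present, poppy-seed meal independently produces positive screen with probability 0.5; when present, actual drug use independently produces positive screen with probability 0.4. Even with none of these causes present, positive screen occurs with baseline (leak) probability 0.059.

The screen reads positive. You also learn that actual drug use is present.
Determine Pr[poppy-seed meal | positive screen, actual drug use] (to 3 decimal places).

Under noisy-OR, P(positive screen | causes) = 1 − (1−0.059)·∏(1−qᵢ) over the active causes.
Enumerate both values of poppy-seed meal and weight by the priors:
  P(positive screen | actual drug use) = 0.4354*0.322 + 0.7177*0.678
        = 0.140199 + 0.486601 = 0.626800
Keeping only the poppy-seed meal-present terms gives 0.486601, so
  P(poppy-seed meal | positive screen, actual drug use) = 0.486601 / 0.626800 ≈ 0.776

Pr[poppy-seed meal | positive screen, actual drug use] ≈ 0.776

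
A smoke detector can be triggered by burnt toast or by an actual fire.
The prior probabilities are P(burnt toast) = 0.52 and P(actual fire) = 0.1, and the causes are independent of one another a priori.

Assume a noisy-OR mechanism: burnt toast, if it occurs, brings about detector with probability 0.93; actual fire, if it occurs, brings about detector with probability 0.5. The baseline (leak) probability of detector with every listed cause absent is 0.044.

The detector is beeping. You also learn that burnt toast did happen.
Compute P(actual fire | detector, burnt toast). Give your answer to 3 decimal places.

P(actual fire | detector, burnt toast) ≈ 0.103

Under noisy-OR, P(detector | causes) = 1 − (1−0.044)·∏(1−qᵢ) over the active causes.
Enumerate both values of actual fire and weight by the priors:
  P(detector | burnt toast) = 0.93308*0.9 + 0.96654*0.1
        = 0.839772 + 0.096654 = 0.936426
The terms with actual fire present sum to 0.096654, so
  P(actual fire | detector, burnt toast) = 0.096654 / 0.936426 ≈ 0.103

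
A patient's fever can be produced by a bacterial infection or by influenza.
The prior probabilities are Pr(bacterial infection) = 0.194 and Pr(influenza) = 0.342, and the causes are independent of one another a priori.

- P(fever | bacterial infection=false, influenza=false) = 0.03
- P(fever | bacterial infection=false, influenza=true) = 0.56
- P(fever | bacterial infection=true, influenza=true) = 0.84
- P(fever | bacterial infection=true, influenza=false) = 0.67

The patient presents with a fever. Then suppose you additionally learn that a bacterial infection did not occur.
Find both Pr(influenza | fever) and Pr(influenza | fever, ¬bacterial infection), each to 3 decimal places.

By total probability over the 4 (bacterial infection, influenza) configurations:
  P(fever) = 0.03·0.806·0.658 + 0.56·0.806·0.342 + 0.67·0.194·0.658 + 0.84·0.194·0.342
        = 0.015910 + 0.154365 + 0.085527 + 0.055732 = 0.311534
Keeping only the influenza-present terms gives 0.210097, so
  P(influenza | fever) = 0.210097 / 0.311534 ≈ 0.674

Now also conditioning on bacterial infection≠true:
For the numerator, keep only influenza=true terms: 0.56·0.342 = 0.191520
The normalizing constant is 0.03·0.658 + 0.56·0.342 = 0.211260
P(influenza | fever, ¬bacterial infection) = 0.191520/0.211260 ≈ 0.907
Ruling out bacterial infection raises the posterior on influenza — the flip side of explaining away.

Pr(influenza | fever) ≈ 0.674; Pr(influenza | fever, ¬bacterial infection) ≈ 0.907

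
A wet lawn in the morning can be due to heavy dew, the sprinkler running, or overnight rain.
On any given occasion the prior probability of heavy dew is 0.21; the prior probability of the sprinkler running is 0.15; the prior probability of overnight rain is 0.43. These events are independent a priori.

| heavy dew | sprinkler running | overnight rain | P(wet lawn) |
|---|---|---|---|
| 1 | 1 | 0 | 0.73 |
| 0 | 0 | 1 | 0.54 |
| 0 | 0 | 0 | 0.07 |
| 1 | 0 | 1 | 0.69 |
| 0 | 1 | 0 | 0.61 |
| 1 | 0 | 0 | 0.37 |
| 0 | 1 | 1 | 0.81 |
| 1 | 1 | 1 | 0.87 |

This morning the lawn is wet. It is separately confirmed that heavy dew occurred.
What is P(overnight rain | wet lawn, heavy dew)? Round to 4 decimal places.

By total probability over the 4 (sprinkler running, overnight rain) configurations:
  P(wet lawn | heavy dew) = 0.37·0.85·0.57 + 0.69·0.85·0.43 + 0.73·0.15·0.57 + 0.87·0.15·0.43
        = 0.179265 + 0.252195 + 0.062415 + 0.056115 = 0.549990
Configurations with overnight rain contribute 0.308310, so
  P(overnight rain | wet lawn, heavy dew) = 0.308310 / 0.549990 ≈ 0.5606

P(overnight rain | wet lawn, heavy dew) ≈ 0.5606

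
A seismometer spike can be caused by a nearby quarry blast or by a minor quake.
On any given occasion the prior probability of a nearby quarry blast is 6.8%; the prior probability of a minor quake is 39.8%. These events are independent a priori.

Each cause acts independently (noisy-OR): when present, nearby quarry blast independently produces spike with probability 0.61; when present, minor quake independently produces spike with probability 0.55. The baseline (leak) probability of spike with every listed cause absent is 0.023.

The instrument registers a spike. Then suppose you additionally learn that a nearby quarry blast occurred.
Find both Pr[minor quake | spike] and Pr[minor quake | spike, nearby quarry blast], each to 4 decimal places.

Under noisy-OR, P(spike | causes) = 1 − (1−0.023)·∏(1−qᵢ) over the active causes.
Numerator (weight on configurations with minor quake): 0.207854 + 0.022424 = 0.230278
Normalizer over all consistent configurations: 0.023×0.932×0.602 + 0.56035×0.932×0.398 + 0.61897×0.068×0.602 + 0.828537×0.068×0.398 = 0.268520
Posterior = 0.230278 / 0.268520 ≈ 0.8576

With the extra evidence:
P(spike | nearby quarry blast) = 0.61897*0.602 + 0.828537*0.398 = 0.372620 + 0.329758 = 0.702378
Of this, 0.329758 comes from 0.828537*0.398 (the minor quake=true cases).
So P(minor quake | spike, nearby quarry blast) = 0.329758/0.702378 ≈ 0.4695.

Pr[minor quake | spike] ≈ 0.8576; Pr[minor quake | spike, nearby quarry blast] ≈ 0.4695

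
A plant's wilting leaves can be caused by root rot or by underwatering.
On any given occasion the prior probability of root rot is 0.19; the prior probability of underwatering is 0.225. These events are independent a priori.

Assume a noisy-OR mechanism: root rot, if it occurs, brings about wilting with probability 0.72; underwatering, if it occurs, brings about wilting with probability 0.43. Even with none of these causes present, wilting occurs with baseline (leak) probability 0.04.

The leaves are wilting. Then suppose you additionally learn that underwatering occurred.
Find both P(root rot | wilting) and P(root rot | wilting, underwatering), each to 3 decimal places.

Under noisy-OR, P(wilting | causes) = 1 − (1−0.04)·∏(1−qᵢ) over the active causes.
P(wilting) = 0.04·0.81·0.775 + 0.4528·0.81·0.225 + 0.7312·0.19·0.775 + 0.846784·0.19·0.225 = 0.025110 + 0.082523 + 0.107669 + 0.036200 = 0.251502
Restricting to configurations with root rot present: 0.107669 + 0.036200 = 0.143869.
P(root rot | wilting) = 0.143869 / 0.251502 ≈ 0.572

Now also conditioning on underwatering=true:
P(wilting | underwatering) = 0.4528·0.81 + 0.846784·0.19 = 0.366768 + 0.160889 = 0.527657
The root rot-present share is 0.846784·0.19 = 0.160889.
Hence the posterior is 0.160889/0.527657 ≈ 0.305.

P(root rot | wilting) ≈ 0.572; P(root rot | wilting, underwatering) ≈ 0.305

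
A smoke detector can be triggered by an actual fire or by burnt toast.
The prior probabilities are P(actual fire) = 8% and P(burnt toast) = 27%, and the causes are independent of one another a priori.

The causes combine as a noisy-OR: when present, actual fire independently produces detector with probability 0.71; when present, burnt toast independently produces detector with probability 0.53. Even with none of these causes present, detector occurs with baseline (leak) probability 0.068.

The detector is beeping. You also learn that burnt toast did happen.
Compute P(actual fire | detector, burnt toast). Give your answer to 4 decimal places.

P(actual fire | detector, burnt toast) ≈ 0.1190

Under noisy-OR, P(detector | causes) = 1 − (1−0.068)·∏(1−qᵢ) over the active causes.
Numerator (weight on configurations with actual fire): 0.872968×0.08 = 0.069837
Denominator P(detector | burnt toast): 0.56196×0.92 + 0.872968×0.08 = 0.586840
Posterior = 0.069837 / 0.586840 ≈ 0.1190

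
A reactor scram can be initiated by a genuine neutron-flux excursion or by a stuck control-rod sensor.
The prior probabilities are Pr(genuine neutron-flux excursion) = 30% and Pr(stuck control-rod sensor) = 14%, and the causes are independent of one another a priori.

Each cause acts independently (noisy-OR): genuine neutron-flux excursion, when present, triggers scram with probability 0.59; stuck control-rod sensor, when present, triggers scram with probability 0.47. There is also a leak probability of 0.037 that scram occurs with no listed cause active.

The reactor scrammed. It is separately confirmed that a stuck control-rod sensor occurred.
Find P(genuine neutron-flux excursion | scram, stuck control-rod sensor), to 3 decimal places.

P(genuine neutron-flux excursion | scram, stuck control-rod sensor) ≈ 0.409

Under noisy-OR, P(scram | causes) = 1 − (1−0.037)·∏(1−qᵢ) over the active causes.
Enumerate both values of genuine neutron-flux excursion and weight by the priors:
  P(scram | stuck control-rod sensor) = 0.48961·0.7 + 0.79074·0.3
        = 0.342727 + 0.237222 = 0.579949
Keeping only the genuine neutron-flux excursion-present terms gives 0.237222, so
  P(genuine neutron-flux excursion | scram, stuck control-rod sensor) = 0.237222 / 0.579949 ≈ 0.409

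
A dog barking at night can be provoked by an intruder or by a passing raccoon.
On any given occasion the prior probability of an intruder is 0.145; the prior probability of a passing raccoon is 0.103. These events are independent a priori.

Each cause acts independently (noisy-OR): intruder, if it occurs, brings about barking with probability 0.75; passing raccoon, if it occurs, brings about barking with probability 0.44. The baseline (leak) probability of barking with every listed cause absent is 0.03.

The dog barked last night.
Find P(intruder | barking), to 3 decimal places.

Under noisy-OR, P(barking | causes) = 1 − (1−0.03)·∏(1−qᵢ) over the active causes.
Enumerate the 4 (intruder, passing raccoon) configurations and weight by the priors:
  P(barking) = 0.03·0.855·0.897 + 0.4568·0.855·0.103 + 0.7575·0.145·0.897 + 0.8642·0.145·0.103
        = 0.023008 + 0.040228 + 0.098524 + 0.012907 = 0.174667
Keeping only the intruder-present terms gives 0.111431, so
  P(intruder | barking) = 0.111431 / 0.174667 ≈ 0.638

P(intruder | barking) ≈ 0.638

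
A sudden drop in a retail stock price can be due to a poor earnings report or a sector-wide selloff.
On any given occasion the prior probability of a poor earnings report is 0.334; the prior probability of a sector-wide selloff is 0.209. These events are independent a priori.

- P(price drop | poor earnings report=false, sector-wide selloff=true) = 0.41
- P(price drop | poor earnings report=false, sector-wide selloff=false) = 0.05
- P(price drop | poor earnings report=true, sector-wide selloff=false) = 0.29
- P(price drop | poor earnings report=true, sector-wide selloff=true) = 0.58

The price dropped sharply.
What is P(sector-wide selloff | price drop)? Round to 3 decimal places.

P(sector-wide selloff | price drop) ≈ 0.487

Numerator (weight on configurations with sector-wide selloff): 0.057070 + 0.040487 = 0.097557
Denominator P(price drop): 0.05*0.666*0.791 + 0.41*0.666*0.209 + 0.29*0.334*0.791 + 0.58*0.334*0.209 = 0.200513
P(sector-wide selloff | price drop) = 0.097557/0.200513 ≈ 0.487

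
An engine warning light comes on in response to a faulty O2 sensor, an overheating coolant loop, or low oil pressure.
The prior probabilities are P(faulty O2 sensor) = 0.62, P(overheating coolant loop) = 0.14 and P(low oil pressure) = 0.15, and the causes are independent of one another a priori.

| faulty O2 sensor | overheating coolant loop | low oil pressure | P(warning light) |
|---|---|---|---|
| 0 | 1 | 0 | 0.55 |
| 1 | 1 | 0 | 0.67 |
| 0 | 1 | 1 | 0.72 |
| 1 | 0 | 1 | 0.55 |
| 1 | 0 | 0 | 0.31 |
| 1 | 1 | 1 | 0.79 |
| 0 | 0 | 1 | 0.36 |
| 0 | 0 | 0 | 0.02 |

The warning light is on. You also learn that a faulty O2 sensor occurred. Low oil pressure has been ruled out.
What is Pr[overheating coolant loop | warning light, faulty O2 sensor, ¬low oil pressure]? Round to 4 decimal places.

Sum P(warning light|·) weighted by the priors over both values of overheating coolant loop:
  P(warning light | faulty O2 sensor, ¬low oil pressure) = 0.31*0.86 + 0.67*0.14
        = 0.266600 + 0.093800 = 0.360400
The terms with overheating coolant loop present sum to 0.093800, so
  P(overheating coolant loop | warning light, faulty O2 sensor, ¬low oil pressure) = 0.093800 / 0.360400 ≈ 0.2603

Pr[overheating coolant loop | warning light, faulty O2 sensor, ¬low oil pressure] ≈ 0.2603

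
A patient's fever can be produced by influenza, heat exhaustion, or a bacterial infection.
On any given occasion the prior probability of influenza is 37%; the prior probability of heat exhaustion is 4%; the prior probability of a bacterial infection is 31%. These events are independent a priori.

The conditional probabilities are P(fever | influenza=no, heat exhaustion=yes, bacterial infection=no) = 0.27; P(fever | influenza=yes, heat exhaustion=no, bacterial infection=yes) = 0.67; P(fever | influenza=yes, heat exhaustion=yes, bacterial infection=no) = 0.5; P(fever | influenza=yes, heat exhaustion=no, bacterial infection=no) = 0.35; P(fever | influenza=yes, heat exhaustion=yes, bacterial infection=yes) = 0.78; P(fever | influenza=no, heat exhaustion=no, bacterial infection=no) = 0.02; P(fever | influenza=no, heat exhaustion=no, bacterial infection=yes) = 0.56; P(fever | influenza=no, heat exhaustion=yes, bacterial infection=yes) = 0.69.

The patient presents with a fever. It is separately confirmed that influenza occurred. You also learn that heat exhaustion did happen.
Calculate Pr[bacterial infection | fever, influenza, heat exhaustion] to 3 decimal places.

Pr[bacterial infection | fever, influenza, heat exhaustion] ≈ 0.412

For the numerator, keep only bacterial infection=true terms: 0.78·0.31 = 0.241800
Normalizer over all consistent configurations: 0.5·0.69 + 0.78·0.31 = 0.586800
P(bacterial infection | fever, influenza, heat exhaustion) = 0.241800/0.586800 ≈ 0.412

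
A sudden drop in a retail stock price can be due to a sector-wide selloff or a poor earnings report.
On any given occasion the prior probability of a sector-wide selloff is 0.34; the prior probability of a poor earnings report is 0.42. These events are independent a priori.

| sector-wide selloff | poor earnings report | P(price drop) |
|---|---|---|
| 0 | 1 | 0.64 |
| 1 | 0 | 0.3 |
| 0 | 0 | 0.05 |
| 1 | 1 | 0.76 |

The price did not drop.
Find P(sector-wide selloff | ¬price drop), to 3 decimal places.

Numerator (weight on configurations with sector-wide selloff): 0.138040 + 0.034272 = 0.172312
Normalizer over all consistent configurations: 0.95*0.66*0.58 + 0.36*0.66*0.42 + 0.7*0.34*0.58 + 0.24*0.34*0.42 = 0.635764
P(sector-wide selloff | ¬price drop) = 0.172312/0.635764 ≈ 0.271

P(sector-wide selloff | ¬price drop) ≈ 0.271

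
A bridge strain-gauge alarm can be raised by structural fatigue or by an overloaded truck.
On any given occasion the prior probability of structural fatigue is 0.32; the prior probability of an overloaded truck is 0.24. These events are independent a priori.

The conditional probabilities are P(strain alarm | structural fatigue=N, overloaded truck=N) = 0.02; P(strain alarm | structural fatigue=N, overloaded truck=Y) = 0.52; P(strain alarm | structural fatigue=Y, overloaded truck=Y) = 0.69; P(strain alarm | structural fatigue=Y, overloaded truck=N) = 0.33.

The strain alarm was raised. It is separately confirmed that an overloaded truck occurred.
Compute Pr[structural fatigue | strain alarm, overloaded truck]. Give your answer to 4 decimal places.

Weight on structural fatigue=true, given the evidence: 0.69×0.32 = 0.220800
The normalizing constant is 0.52×0.68 + 0.69×0.32 = 0.574400
Posterior = 0.220800 / 0.574400 ≈ 0.3844

Pr[structural fatigue | strain alarm, overloaded truck] ≈ 0.3844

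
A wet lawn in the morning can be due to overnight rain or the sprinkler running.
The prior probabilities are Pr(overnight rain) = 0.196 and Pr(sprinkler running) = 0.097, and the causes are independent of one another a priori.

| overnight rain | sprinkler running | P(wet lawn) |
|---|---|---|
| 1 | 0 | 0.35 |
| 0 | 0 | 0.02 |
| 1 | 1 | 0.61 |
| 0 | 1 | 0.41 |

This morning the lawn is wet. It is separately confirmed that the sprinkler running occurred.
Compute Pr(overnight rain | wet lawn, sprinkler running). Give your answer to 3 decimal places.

Pr(overnight rain | wet lawn, sprinkler running) ≈ 0.266

Sum P(wet lawn|·) weighted by the priors over both values of overnight rain:
  P(wet lawn | sprinkler running) = 0.41×0.804 + 0.61×0.196
        = 0.329640 + 0.119560 = 0.449200
Configurations with overnight rain contribute 0.119560, so
  P(overnight rain | wet lawn, sprinkler running) = 0.119560 / 0.449200 ≈ 0.266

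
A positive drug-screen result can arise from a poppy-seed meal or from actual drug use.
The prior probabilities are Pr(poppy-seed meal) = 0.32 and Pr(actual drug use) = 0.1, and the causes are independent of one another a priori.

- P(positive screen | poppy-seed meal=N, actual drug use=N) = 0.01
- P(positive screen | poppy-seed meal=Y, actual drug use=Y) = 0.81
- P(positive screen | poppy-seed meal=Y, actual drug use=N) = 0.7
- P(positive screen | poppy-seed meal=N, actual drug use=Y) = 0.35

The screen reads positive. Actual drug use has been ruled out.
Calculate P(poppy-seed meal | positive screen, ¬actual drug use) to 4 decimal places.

P(poppy-seed meal | positive screen, ¬actual drug use) ≈ 0.9705

P(positive screen | ¬actual drug use) = 0.01×0.68 + 0.7×0.32 = 0.006800 + 0.224000 = 0.230800
Restricting to configurations with poppy-seed meal present: 0.7×0.32 = 0.224000.
Hence the posterior is 0.224000/0.230800 ≈ 0.9705.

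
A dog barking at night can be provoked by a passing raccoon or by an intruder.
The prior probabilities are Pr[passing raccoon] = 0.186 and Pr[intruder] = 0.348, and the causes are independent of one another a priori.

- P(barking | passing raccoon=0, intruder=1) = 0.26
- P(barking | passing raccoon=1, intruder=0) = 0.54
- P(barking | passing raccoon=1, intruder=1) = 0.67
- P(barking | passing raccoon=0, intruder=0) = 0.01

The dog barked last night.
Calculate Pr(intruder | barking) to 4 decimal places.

Pr(intruder | barking) ≈ 0.6231

For the numerator, keep only intruder=true terms: 0.073651 + 0.043368 = 0.117019
Denominator P(barking): 0.01×0.814×0.652 + 0.26×0.814×0.348 + 0.54×0.186×0.652 + 0.67×0.186×0.348 = 0.187813
Posterior = 0.117019 / 0.187813 ≈ 0.6231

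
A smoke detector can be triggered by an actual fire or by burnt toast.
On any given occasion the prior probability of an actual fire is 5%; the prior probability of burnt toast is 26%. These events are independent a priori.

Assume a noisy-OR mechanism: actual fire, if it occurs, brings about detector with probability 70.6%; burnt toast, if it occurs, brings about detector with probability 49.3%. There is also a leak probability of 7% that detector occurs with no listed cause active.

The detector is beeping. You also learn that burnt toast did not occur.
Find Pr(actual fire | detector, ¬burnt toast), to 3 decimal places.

Under noisy-OR, P(detector | causes) = 1 − (1−0.07)·∏(1−qᵢ) over the active causes.
P(detector | ¬burnt toast) = 0.07·0.95 + 0.72658·0.05 = 0.066500 + 0.036329 = 0.102829
Restricting to configurations with actual fire present: 0.72658·0.05 = 0.036329.
So P(actual fire | detector, ¬burnt toast) = 0.036329/0.102829 ≈ 0.353.

Pr(actual fire | detector, ¬burnt toast) ≈ 0.353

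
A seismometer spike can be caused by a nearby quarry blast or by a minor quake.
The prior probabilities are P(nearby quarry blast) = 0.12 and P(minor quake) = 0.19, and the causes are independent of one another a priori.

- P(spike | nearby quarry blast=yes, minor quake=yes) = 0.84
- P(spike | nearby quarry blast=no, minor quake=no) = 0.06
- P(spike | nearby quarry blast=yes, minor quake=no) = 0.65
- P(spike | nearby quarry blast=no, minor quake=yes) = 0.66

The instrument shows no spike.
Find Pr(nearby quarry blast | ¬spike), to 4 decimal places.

Pr(nearby quarry blast | ¬spike) ≈ 0.0493

For the numerator, keep only nearby quarry blast=true terms: 0.034020 + 0.003648 = 0.037668
Denominator P(¬spike): 0.94×0.88×0.81 + 0.34×0.88×0.19 + 0.35×0.12×0.81 + 0.16×0.12×0.19 = 0.764548
Posterior = 0.037668 / 0.764548 ≈ 0.0493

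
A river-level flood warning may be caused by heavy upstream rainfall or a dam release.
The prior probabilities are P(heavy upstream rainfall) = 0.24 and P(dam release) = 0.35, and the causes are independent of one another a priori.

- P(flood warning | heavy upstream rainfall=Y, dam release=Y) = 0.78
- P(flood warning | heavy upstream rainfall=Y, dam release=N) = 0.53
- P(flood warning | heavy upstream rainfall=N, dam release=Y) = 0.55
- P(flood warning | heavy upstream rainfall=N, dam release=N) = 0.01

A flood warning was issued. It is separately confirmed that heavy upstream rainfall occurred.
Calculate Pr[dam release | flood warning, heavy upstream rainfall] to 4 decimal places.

Pr[dam release | flood warning, heavy upstream rainfall] ≈ 0.4421

Sum P(flood warning|·) weighted by the priors over both values of dam release:
  P(flood warning | heavy upstream rainfall) = 0.53×0.65 + 0.78×0.35
        = 0.344500 + 0.273000 = 0.617500
Keeping only the dam release-present terms gives 0.273000, so
  P(dam release | flood warning, heavy upstream rainfall) = 0.273000 / 0.617500 ≈ 0.4421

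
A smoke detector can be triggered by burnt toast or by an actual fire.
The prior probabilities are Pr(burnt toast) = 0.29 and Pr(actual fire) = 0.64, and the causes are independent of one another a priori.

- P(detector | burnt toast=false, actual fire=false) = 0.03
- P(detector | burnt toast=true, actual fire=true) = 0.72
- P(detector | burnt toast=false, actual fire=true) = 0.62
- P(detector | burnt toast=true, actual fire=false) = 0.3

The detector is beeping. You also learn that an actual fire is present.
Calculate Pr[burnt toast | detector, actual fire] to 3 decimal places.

Numerator (weight on configurations with burnt toast): 0.72·0.29 = 0.208800
Normalizer over all consistent configurations: 0.62·0.71 + 0.72·0.29 = 0.649000
P(burnt toast | detector, actual fire) = 0.208800/0.649000 ≈ 0.322

Pr[burnt toast | detector, actual fire] ≈ 0.322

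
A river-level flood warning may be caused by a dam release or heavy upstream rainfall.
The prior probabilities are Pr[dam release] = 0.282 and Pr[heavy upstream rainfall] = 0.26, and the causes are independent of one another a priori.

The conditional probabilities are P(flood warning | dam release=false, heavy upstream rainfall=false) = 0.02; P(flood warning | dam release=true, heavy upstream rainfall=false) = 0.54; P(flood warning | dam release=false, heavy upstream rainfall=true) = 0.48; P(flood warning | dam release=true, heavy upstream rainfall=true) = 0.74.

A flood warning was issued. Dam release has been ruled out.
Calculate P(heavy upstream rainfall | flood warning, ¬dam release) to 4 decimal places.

For the numerator, keep only heavy upstream rainfall=true terms: 0.48*0.26 = 0.124800
Normalizer over all consistent configurations: 0.02*0.74 + 0.48*0.26 = 0.139600
P(heavy upstream rainfall | flood warning, ¬dam release) = 0.124800/0.139600 ≈ 0.8940

P(heavy upstream rainfall | flood warning, ¬dam release) ≈ 0.8940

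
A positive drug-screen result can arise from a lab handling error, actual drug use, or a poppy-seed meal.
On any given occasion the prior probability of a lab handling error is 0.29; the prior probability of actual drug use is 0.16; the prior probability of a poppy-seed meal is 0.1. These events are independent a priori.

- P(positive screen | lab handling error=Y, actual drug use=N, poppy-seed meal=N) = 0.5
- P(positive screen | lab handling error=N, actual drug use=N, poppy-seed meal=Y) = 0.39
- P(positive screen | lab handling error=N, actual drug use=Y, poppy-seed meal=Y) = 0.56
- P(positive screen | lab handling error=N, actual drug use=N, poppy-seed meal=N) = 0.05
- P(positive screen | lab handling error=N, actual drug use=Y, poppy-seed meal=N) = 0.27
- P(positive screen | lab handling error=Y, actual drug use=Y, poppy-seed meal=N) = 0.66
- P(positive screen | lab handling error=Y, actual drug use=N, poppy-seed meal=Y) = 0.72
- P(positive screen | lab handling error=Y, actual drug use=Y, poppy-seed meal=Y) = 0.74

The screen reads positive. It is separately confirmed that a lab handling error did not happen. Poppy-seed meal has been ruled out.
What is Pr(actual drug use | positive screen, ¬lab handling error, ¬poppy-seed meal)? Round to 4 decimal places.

Pr(actual drug use | positive screen, ¬lab handling error, ¬poppy-seed meal) ≈ 0.5070

Enumerate both values of actual drug use and weight by the priors:
  P(positive screen | ¬lab handling error, ¬poppy-seed meal) = 0.05·0.84 + 0.27·0.16
        = 0.042000 + 0.043200 = 0.085200
The terms with actual drug use present sum to 0.043200, so
  P(actual drug use | positive screen, ¬lab handling error, ¬poppy-seed meal) = 0.043200 / 0.085200 ≈ 0.5070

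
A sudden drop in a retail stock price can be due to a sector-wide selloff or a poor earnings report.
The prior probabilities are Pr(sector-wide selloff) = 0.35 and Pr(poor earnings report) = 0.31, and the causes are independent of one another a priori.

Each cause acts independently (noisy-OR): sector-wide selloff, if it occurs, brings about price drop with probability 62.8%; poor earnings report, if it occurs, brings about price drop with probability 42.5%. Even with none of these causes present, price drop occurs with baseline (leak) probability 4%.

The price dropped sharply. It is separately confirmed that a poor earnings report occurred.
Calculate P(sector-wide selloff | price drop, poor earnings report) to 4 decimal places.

P(sector-wide selloff | price drop, poor earnings report) ≈ 0.4885

Under noisy-OR, P(price drop | causes) = 1 − (1−0.04)·∏(1−qᵢ) over the active causes.
P(price drop | poor earnings report) = 0.448×0.65 + 0.794656×0.35 = 0.291200 + 0.278130 = 0.569330
Of this, 0.278130 comes from 0.794656×0.35 (the sector-wide selloff=true cases).
Hence the posterior is 0.278130/0.569330 ≈ 0.4885.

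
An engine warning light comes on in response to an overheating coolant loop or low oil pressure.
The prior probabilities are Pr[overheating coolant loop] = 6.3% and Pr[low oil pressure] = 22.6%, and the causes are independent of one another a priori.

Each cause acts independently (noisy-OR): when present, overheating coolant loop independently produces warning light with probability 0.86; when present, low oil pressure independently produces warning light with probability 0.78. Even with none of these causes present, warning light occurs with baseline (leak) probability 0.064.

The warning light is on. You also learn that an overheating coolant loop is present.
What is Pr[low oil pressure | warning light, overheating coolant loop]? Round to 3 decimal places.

Pr[low oil pressure | warning light, overheating coolant loop] ≈ 0.246

Under noisy-OR, P(warning light | causes) = 1 − (1−0.064)·∏(1−qᵢ) over the active causes.
Weight on low oil pressure=true, given the evidence: 0.971171×0.226 = 0.219485
The normalizing constant is 0.86896×0.774 + 0.971171×0.226 = 0.892060
P(low oil pressure | warning light, overheating coolant loop) = 0.219485/0.892060 ≈ 0.246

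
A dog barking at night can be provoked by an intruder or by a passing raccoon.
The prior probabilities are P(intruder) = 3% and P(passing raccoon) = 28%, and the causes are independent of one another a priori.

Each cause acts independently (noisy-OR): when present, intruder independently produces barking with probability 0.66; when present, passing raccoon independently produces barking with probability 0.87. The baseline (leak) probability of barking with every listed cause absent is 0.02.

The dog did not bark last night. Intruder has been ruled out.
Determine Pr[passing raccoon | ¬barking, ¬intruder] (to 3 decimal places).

Under noisy-OR, P(barking | causes) = 1 − (1−0.02)·∏(1−qᵢ) over the active causes.
By total probability over both values of passing raccoon:
  P(¬barking | ¬intruder) = 0.98×0.72 + 0.1274×0.28
        = 0.705600 + 0.035672 = 0.741272
Keeping only the passing raccoon-present terms gives 0.035672, so
  P(passing raccoon | ¬barking, ¬intruder) = 0.035672 / 0.741272 ≈ 0.048

Pr[passing raccoon | ¬barking, ¬intruder] ≈ 0.048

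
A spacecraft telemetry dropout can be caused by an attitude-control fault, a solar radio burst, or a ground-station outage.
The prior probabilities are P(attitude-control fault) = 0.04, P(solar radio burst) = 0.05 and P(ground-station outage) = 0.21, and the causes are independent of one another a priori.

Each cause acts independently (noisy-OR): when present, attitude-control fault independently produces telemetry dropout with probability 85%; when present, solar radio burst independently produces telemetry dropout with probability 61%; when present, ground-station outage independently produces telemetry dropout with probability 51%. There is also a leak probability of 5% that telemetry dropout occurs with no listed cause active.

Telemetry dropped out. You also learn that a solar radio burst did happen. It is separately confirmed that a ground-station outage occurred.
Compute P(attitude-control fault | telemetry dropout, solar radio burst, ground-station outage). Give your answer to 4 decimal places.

Under noisy-OR, P(telemetry dropout | causes) = 1 − (1−0.05)·∏(1−qᵢ) over the active causes.
P(telemetry dropout | solar radio burst, ground-station outage) = 0.818455*0.96 + 0.972768*0.04 = 0.785717 + 0.038911 = 0.824628
Restricting to configurations with attitude-control fault present: 0.972768*0.04 = 0.038911.
So P(attitude-control fault | telemetry dropout, solar radio burst, ground-station outage) = 0.038911/0.824628 ≈ 0.0472.

P(attitude-control fault | telemetry dropout, solar radio burst, ground-station outage) ≈ 0.0472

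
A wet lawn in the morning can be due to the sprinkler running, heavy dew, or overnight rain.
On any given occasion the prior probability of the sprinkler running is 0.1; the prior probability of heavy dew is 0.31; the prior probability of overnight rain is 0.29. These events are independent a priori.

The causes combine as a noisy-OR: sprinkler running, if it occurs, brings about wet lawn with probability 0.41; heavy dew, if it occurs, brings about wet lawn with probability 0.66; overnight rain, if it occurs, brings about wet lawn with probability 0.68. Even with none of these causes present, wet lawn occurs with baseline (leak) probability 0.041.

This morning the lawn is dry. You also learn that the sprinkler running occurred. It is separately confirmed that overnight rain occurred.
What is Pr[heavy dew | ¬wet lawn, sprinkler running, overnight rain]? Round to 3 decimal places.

Under noisy-OR, P(wet lawn | causes) = 1 − (1−0.041)·∏(1−qᵢ) over the active causes.
Weight on heavy dew=true, given the evidence: 0.06156*0.31 = 0.019084
Denominator P(¬wet lawn | sprinkler running, overnight rain): 0.181059*0.69 + 0.06156*0.31 = 0.144015
P(heavy dew | ¬wet lawn, sprinkler running, overnight rain) = 0.019084/0.144015 ≈ 0.133

Pr[heavy dew | ¬wet lawn, sprinkler running, overnight rain] ≈ 0.133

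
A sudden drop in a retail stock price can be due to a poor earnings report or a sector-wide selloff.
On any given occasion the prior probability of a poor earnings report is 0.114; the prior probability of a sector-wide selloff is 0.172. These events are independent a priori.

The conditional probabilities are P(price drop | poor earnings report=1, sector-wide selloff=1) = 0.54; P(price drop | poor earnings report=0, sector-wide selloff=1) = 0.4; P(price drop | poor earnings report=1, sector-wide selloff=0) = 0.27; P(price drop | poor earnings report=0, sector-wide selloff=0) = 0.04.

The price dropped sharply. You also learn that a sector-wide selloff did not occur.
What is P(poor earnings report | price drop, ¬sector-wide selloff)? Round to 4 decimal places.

Sum P(price drop|·) weighted by the priors over both values of poor earnings report:
  P(price drop | ¬sector-wide selloff) = 0.04×0.886 + 0.27×0.114
        = 0.035440 + 0.030780 = 0.066220
Keeping only the poor earnings report-present terms gives 0.030780, so
  P(poor earnings report | price drop, ¬sector-wide selloff) = 0.030780 / 0.066220 ≈ 0.4648

P(poor earnings report | price drop, ¬sector-wide selloff) ≈ 0.4648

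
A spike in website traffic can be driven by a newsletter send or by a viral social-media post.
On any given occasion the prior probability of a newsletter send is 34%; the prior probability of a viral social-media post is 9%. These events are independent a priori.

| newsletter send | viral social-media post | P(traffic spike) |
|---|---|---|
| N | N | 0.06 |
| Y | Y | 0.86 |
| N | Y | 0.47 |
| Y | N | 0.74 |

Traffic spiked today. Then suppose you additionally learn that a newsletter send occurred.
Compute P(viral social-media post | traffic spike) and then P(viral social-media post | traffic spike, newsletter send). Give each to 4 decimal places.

P(viral social-media post | traffic spike) ≈ 0.1699; P(viral social-media post | traffic spike, newsletter send) ≈ 0.1031

P(traffic spike) = 0.06·0.66·0.91 + 0.47·0.66·0.09 + 0.74·0.34·0.91 + 0.86·0.34·0.09 = 0.036036 + 0.027918 + 0.228956 + 0.026316 = 0.319226
Of this, 0.054234 comes from 0.027918 + 0.026316 (the viral social-media post=true cases).
Hence the posterior is 0.054234/0.319226 ≈ 0.1699.

Now also conditioning on newsletter send=true:
Enumerate both values of viral social-media post and weight by the priors:
  P(traffic spike | newsletter send) = 0.74·0.91 + 0.86·0.09
        = 0.673400 + 0.077400 = 0.750800
Configurations with viral social-media post contribute 0.077400, so
  P(viral social-media post | traffic spike, newsletter send) = 0.077400 / 0.750800 ≈ 0.1031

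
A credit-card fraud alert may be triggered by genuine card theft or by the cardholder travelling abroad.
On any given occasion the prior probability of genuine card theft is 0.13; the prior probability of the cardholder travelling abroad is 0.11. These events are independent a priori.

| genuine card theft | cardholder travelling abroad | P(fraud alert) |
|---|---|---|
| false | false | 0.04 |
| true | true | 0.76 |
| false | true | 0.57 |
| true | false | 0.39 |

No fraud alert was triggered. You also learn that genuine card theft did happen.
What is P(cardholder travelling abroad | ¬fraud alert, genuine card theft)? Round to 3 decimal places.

P(cardholder travelling abroad | ¬fraud alert, genuine card theft) ≈ 0.046

P(¬fraud alert | genuine card theft) = 0.61*0.89 + 0.24*0.11 = 0.542900 + 0.026400 = 0.569300
The cardholder travelling abroad-present share is 0.24*0.11 = 0.026400.
So P(cardholder travelling abroad | ¬fraud alert, genuine card theft) = 0.026400/0.569300 ≈ 0.046.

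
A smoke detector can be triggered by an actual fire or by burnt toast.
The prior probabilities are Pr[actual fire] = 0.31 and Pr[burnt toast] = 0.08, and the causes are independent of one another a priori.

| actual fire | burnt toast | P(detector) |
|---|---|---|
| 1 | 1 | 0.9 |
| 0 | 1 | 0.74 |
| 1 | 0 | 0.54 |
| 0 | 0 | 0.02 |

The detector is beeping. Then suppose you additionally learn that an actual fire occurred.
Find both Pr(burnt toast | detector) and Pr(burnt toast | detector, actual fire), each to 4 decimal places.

Pr(burnt toast | detector) ≈ 0.2748; Pr(burnt toast | detector, actual fire) ≈ 0.1266

P(detector) = 0.02*0.69*0.92 + 0.74*0.69*0.08 + 0.54*0.31*0.92 + 0.9*0.31*0.08 = 0.012696 + 0.040848 + 0.154008 + 0.022320 = 0.229872
Of this, 0.063168 comes from 0.040848 + 0.022320 (the burnt toast=true cases).
Hence the posterior is 0.063168/0.229872 ≈ 0.2748.

Now also conditioning on actual fire=true:
Weight on burnt toast=true, given the evidence: 0.9*0.08 = 0.072000
Normalizer over all consistent configurations: 0.54*0.92 + 0.9*0.08 = 0.568800
Posterior = 0.072000 / 0.568800 ≈ 0.1266
The drop from 0.2748 to 0.1266 is the explaining-away (discounting) effect.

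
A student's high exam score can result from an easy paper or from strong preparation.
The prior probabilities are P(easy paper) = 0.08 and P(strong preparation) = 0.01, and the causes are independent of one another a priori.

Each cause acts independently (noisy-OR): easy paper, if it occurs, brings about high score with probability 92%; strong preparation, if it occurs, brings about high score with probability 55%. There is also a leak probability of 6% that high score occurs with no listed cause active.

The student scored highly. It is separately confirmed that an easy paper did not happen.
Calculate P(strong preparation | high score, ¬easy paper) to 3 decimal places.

Under noisy-OR, P(high score | causes) = 1 − (1−0.06)·∏(1−qᵢ) over the active causes.
For the numerator, keep only strong preparation=true terms: 0.577*0.01 = 0.005770
Denominator P(high score | ¬easy paper): 0.06*0.99 + 0.577*0.01 = 0.065170
P(strong preparation | high score, ¬easy paper) = 0.005770/0.065170 ≈ 0.089

P(strong preparation | high score, ¬easy paper) ≈ 0.089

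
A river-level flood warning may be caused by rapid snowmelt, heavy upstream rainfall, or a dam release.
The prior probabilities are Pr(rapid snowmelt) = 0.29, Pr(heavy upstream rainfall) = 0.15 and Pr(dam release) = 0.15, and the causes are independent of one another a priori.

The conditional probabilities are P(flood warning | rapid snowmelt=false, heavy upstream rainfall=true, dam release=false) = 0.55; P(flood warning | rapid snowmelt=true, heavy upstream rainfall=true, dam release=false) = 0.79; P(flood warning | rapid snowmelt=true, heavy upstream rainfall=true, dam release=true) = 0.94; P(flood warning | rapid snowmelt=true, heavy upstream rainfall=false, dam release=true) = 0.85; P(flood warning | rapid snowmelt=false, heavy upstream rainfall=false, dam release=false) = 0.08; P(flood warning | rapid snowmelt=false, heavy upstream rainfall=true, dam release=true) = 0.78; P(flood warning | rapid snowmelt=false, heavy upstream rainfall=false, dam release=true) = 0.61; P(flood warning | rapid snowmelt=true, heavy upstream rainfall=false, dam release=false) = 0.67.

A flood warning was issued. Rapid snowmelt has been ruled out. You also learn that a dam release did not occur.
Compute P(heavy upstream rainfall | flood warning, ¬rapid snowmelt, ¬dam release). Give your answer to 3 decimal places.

Enumerate both values of heavy upstream rainfall and weight by the priors:
  P(flood warning | ¬rapid snowmelt, ¬dam release) = 0.08·0.85 + 0.55·0.15
        = 0.068000 + 0.082500 = 0.150500
The terms with heavy upstream rainfall present sum to 0.082500, so
  P(heavy upstream rainfall | flood warning, ¬rapid snowmelt, ¬dam release) = 0.082500 / 0.150500 ≈ 0.548

P(heavy upstream rainfall | flood warning, ¬rapid snowmelt, ¬dam release) ≈ 0.548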